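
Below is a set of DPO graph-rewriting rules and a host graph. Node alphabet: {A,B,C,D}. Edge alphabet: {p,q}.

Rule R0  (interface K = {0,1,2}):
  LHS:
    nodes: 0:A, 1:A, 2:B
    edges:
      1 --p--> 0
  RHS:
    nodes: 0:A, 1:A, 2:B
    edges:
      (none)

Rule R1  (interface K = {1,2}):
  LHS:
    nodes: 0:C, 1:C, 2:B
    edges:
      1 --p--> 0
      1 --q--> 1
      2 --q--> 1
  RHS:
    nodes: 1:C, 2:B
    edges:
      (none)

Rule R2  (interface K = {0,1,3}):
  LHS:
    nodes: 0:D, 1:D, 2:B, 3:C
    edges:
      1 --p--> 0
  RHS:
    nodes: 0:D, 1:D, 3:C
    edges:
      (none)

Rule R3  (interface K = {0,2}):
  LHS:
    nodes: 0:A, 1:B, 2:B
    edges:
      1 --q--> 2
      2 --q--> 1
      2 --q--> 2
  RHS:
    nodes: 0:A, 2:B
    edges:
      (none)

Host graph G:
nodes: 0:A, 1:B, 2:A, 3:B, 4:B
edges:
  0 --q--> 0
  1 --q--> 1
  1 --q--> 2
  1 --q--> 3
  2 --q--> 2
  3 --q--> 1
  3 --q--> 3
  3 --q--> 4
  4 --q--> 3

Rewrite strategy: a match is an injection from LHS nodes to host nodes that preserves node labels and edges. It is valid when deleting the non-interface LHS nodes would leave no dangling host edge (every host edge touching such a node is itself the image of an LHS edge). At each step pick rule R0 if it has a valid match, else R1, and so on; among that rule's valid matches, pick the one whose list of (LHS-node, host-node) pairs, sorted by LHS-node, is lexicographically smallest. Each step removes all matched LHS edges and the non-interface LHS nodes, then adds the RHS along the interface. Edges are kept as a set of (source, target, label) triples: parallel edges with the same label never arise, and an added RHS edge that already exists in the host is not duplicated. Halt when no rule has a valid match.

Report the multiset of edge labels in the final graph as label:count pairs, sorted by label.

initial: |V|=5 |E|=9  E = 0-q->0 1-q->1 1-q->2 1-q->3 2-q->2 3-q->1 3-q->3 3-q->4 4-q->3
step 1: apply R3 at {0↦0, 1↦4, 2↦3}  → |V|=4 |E|=6  E = 0-q->0 1-q->1 1-q->2 1-q->3 2-q->2 3-q->1
step 2: apply R3 at {0↦0, 1↦3, 2↦1}  → |V|=3 |E|=3  E = 0-q->0 1-q->2 2-q->2
normal form: no rule applies after step 2
NF edges: [(0, 0, 'q'), (1, 2, 'q'), (2, 2, 'q')]

Answer: q:3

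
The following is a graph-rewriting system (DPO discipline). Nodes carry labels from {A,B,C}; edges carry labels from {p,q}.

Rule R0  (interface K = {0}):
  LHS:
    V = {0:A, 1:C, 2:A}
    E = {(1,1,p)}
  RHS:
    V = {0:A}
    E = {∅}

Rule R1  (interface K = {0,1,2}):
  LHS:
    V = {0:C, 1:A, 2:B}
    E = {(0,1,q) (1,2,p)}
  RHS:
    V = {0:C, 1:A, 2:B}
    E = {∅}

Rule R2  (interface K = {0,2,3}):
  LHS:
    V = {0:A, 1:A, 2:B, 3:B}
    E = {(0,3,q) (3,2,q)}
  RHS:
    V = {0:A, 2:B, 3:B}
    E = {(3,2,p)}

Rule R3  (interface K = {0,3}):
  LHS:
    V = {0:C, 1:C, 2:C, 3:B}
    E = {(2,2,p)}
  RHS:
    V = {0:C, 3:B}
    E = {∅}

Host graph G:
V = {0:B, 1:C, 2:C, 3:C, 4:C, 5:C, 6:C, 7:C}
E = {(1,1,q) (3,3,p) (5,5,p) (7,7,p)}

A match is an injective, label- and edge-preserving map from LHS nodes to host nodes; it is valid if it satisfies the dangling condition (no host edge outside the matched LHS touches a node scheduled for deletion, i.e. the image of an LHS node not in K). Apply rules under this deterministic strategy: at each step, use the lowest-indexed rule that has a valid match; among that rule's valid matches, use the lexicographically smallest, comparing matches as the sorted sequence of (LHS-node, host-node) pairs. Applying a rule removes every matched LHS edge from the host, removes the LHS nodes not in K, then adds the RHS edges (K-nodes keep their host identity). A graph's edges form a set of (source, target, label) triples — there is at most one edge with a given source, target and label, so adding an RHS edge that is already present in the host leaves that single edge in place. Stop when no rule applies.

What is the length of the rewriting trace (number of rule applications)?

initial: |V|=8 |E|=4  E = 1-q->1 3-p->3 5-p->5 7-p->7
step 1: apply R3 at {0↦1, 1↦2, 2↦3, 3↦0}  → |V|=6 |E|=3  E = 1-q->1 5-p->5 7-p->7
step 2: apply R3 at {0↦1, 1↦4, 2↦5, 3↦0}  → |V|=4 |E|=2  E = 1-q->1 7-p->7
step 3: apply R3 at {0↦1, 1↦6, 2↦7, 3↦0}  → |V|=2 |E|=1  E = 1-q->1
normal form: no rule applies after step 3

Answer: 3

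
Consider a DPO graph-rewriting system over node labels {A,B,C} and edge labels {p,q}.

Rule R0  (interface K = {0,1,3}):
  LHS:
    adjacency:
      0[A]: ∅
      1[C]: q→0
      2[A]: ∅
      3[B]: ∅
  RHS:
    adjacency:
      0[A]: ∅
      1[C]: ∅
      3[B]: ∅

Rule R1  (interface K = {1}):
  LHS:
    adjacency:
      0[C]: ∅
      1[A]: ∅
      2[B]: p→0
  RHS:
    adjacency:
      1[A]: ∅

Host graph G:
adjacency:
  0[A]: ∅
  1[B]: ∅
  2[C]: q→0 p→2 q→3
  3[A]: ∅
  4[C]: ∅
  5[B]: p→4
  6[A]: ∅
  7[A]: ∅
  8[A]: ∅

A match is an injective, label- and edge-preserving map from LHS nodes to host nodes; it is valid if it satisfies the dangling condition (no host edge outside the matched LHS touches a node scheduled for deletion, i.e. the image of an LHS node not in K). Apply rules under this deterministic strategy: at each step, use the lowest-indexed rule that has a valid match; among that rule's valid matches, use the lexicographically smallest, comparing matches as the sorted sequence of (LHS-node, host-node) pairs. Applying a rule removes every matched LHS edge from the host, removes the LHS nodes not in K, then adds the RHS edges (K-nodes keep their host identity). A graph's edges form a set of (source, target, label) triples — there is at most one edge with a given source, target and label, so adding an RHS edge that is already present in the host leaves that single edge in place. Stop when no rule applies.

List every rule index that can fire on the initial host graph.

Answer: [R0,R1]

Rewrite trace:
R0: 12 valid matches — {0↦0, 1↦2, 2↦6, 3↦1}, {0↦0, 1↦2, 2↦6, 3↦5}, {0↦0, 1↦2, 2↦7, 3↦1} (+9 more)
R1: 5 valid matches — {0↦4, 1↦0, 2↦5}, {0↦4, 1↦3, 2↦5}, {0↦4, 1↦6, 2↦5} (+2 more)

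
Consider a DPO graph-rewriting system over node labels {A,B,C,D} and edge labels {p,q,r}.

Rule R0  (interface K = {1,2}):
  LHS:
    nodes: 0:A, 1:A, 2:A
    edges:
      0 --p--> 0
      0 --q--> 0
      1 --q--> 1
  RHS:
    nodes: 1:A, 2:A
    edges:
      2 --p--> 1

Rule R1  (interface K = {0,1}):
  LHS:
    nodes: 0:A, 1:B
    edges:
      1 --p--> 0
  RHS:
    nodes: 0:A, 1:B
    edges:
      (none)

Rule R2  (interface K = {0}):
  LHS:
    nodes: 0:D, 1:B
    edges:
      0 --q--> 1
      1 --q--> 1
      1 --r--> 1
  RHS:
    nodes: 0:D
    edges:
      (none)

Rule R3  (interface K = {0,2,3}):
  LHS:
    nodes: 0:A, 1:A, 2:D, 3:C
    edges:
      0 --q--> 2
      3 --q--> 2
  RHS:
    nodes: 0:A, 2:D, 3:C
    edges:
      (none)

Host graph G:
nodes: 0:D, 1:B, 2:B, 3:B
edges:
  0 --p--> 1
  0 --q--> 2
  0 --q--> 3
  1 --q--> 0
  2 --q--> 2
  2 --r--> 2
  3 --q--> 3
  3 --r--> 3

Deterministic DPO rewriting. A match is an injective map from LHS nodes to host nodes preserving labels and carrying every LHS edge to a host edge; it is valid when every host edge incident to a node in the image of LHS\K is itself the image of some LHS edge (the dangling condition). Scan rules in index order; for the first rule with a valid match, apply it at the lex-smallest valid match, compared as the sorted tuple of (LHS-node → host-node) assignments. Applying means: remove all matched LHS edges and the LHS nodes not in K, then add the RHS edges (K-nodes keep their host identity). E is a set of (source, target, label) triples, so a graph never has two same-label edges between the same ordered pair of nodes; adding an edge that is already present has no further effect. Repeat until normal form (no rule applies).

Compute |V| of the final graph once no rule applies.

[0] host  ⇒  4 nodes, 8 edges  {0-p->1 0-q->2 0-q->3 1-q->0 2-q->2 2-r->2 3-q->3 3-r->3}
[1] R2 @ {0↦0, 1↦2}  ⇒  3 nodes, 5 edges  {0-p->1 0-q->3 1-q->0 3-q->3 3-r->3}
[2] R2 @ {0↦0, 1↦3}  ⇒  2 nodes, 2 edges  {0-p->1 1-q->0}
halt: no rule applies after step 2
NF nodes: {0:D, 1:B}

Answer: 2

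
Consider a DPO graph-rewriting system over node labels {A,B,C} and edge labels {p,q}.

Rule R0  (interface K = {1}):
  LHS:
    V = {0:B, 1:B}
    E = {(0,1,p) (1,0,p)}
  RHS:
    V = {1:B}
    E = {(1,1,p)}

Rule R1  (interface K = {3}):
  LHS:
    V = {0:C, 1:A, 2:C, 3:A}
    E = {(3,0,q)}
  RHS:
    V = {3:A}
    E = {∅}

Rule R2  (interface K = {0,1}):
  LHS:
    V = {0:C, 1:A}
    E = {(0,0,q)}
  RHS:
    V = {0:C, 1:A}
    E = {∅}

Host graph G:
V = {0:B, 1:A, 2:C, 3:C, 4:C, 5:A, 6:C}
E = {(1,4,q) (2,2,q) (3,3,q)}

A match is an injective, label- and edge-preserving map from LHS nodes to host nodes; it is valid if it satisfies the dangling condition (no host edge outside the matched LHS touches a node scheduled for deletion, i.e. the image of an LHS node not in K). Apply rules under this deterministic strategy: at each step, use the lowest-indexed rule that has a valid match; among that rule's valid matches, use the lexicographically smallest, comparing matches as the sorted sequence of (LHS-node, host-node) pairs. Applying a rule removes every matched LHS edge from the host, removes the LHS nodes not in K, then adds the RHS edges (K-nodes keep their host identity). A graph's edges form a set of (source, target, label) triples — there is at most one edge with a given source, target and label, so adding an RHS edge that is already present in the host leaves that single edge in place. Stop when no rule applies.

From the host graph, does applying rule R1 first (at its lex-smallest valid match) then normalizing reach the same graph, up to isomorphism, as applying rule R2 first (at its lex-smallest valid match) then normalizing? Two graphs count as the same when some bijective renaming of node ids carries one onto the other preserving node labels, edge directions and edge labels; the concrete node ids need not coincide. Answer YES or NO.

Answer: YES

Steps:
branch R1-first: apply at {0↦4, 1↦5, 2↦6, 3↦1} → |E|=2, then 2 more step(s) → NF |V|=4 |E|=0 V={0:B, 1:A, 2:C, 3:C} E=∅
branch R2-first: apply at {0↦2, 1↦1} → |E|=2, then 2 more step(s) → NF |V|=4 |E|=0 V={0:B, 1:A, 3:C, 6:C} E=∅
graphs isomorphic (equal up to label-preserving node renaming)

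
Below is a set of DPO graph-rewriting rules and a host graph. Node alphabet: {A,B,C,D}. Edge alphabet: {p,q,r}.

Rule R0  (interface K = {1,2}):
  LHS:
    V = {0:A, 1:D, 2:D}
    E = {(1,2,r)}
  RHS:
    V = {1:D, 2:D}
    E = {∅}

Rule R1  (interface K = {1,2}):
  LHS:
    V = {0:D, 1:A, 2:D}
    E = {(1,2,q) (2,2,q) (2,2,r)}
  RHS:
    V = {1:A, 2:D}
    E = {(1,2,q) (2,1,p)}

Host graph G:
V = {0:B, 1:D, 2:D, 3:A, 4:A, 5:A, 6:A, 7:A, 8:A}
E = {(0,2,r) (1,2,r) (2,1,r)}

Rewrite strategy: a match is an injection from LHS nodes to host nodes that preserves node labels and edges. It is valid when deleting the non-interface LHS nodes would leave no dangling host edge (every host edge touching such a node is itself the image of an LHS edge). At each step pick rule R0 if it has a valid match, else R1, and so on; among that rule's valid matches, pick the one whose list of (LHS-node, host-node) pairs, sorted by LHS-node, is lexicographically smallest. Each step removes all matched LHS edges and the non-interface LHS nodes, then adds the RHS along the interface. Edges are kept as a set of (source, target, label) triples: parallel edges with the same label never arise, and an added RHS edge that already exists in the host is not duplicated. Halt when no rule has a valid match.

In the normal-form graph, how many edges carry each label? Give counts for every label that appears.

Answer: r:1

Steps:
initial: |V|=9 |E|=3  E = 0-r->2 1-r->2 2-r->1
step 1: apply R0 at {0↦3, 1↦1, 2↦2}  → |V|=8 |E|=2  E = 0-r->2 2-r->1
step 2: apply R0 at {0↦4, 1↦2, 2↦1}  → |V|=7 |E|=1  E = 0-r->2
halt: no rule applies after step 2
NF edges: [(0, 2, 'r')]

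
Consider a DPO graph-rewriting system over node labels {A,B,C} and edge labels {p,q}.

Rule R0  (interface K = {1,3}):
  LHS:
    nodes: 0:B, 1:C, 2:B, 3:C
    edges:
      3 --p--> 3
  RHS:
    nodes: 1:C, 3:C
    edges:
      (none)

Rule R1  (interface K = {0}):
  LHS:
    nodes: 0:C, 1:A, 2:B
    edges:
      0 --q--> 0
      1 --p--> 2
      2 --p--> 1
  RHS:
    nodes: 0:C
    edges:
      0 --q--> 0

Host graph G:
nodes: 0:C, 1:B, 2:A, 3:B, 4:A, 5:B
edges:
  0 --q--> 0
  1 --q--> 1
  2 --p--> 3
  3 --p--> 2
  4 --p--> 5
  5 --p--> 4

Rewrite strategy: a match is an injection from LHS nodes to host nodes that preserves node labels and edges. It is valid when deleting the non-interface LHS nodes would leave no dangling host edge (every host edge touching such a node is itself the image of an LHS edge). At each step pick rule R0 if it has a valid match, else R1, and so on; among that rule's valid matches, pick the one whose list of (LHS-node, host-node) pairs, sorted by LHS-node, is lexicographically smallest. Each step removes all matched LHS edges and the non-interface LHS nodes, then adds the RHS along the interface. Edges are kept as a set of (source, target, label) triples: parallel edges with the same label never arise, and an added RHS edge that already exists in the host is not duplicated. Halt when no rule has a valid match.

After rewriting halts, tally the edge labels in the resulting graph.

start.  V:6 E:6  edges: 0-q->0 1-q->1 2-p->3 3-p->2 4-p->5 5-p->4
1. fire R1 via {0↦0, 1↦2, 2↦3}  →  V:4 E:4  edges: 0-q->0 1-q->1 4-p->5 5-p->4
2. fire R1 via {0↦0, 1↦4, 2↦5}  →  V:2 E:2  edges: 0-q->0 1-q->1
normal form: no rule applies after step 2
NF edges: [(0, 0, 'q'), (1, 1, 'q')]

Answer: q:2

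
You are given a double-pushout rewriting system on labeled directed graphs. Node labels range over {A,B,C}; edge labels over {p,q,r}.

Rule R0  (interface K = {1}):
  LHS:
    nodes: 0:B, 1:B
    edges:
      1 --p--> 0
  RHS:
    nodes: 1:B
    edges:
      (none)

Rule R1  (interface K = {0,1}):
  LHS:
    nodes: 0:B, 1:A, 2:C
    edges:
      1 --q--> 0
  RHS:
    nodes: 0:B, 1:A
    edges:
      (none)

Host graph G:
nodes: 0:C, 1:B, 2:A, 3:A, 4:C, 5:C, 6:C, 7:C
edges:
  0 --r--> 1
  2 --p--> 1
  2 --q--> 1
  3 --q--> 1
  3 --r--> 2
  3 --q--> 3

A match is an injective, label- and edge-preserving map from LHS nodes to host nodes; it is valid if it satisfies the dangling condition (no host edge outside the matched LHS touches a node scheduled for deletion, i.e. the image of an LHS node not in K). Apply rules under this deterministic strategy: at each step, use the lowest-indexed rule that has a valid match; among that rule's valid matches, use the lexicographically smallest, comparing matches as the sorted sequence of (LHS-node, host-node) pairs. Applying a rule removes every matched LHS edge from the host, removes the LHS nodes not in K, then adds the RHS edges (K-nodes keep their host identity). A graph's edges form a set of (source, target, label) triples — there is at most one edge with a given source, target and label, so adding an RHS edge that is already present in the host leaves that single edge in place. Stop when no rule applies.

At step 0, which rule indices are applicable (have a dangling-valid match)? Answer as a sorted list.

Answer: [R1]

Rewrite trace:
R0: no valid match — LHS pattern not found
R1: 8 valid matches — {0↦1, 1↦2, 2↦4}, {0↦1, 1↦2, 2↦5}, {0↦1, 1↦2, 2↦6} (+5 more)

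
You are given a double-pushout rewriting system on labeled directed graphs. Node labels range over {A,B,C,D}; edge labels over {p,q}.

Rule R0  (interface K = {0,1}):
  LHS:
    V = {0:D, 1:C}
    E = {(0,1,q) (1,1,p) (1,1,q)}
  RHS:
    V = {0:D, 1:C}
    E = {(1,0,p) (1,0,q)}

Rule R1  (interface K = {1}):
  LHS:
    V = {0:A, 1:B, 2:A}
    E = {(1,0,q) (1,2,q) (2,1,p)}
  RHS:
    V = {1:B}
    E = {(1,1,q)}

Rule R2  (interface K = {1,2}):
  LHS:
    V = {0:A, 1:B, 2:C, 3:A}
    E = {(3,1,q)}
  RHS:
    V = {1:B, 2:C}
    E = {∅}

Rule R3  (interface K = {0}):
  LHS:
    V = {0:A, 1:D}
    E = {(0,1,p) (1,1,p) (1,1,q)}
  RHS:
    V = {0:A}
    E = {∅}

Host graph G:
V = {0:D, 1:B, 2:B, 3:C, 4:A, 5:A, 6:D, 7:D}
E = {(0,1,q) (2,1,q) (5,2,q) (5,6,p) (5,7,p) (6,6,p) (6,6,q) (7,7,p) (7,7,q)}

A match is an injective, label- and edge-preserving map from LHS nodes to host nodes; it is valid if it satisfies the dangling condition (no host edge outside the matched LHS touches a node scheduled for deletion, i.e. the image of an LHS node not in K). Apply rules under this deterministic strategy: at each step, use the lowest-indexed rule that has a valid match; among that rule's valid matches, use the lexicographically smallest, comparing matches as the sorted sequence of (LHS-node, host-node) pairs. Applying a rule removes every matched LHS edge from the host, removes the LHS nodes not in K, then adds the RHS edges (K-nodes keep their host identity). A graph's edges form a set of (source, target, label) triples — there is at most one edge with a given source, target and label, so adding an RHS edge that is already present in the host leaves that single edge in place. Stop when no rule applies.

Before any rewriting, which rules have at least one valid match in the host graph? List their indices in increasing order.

R0: no valid match — LHS pattern not found
R1: no valid match — LHS pattern not found
R2: no valid match — 1 raw match, all fail dangling condition
R3: 2 valid matches — {0↦5, 1↦6}, {0↦5, 1↦7}

Answer: [R3]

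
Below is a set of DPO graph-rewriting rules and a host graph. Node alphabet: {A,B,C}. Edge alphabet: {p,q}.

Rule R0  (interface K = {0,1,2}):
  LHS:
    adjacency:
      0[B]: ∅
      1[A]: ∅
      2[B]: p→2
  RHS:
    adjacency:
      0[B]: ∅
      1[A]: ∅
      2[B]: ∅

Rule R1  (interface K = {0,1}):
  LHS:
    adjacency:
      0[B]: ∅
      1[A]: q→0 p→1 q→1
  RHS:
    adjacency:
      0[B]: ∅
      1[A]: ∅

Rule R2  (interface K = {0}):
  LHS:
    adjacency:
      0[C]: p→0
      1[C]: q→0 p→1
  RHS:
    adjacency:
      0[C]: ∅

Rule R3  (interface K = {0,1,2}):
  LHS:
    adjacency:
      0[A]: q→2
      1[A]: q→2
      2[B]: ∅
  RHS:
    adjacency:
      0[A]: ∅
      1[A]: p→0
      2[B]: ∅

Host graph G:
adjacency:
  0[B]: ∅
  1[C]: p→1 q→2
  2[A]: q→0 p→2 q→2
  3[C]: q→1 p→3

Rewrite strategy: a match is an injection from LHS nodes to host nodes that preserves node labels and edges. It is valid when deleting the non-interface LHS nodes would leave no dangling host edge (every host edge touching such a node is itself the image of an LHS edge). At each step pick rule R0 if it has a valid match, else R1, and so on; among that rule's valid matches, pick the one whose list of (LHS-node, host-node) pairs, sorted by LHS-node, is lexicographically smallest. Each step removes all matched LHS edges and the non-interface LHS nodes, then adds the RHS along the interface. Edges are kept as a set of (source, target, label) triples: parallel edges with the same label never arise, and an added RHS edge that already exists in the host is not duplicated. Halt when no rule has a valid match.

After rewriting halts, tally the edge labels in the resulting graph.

Answer: q:1

Derivation:
[0] host  ⇒  4 nodes, 7 edges  {1-p->1 1-q->2 2-q->0 2-p->2 2-q->2 3-q->1 3-p->3}
[1] R1 @ {0↦0, 1↦2}  ⇒  4 nodes, 4 edges  {1-p->1 1-q->2 3-q->1 3-p->3}
[2] R2 @ {0↦1, 1↦3}  ⇒  3 nodes, 1 edges  {1-q->2}
final graph: no rule applies after step 2
NF edges: [(1, 2, 'q')]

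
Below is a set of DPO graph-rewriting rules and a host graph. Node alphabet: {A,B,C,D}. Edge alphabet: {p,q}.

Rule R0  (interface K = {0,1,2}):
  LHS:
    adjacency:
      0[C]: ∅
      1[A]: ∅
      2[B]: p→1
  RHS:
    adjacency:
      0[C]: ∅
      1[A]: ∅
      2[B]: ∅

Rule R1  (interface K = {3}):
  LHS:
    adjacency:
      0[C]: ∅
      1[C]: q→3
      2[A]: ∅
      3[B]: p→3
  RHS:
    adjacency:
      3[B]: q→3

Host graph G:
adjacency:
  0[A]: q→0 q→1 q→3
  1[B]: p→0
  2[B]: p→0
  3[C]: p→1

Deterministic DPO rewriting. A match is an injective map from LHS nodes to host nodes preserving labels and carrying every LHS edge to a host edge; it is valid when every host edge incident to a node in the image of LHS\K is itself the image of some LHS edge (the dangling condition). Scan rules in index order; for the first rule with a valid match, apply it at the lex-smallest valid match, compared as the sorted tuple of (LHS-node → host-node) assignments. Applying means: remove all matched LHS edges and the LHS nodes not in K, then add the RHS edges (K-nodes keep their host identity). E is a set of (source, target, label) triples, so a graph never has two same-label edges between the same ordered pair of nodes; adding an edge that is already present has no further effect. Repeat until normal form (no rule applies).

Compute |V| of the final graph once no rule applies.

start.  V:4 E:6  edges: 0-q->0 0-q->1 0-q->3 1-p->0 2-p->0 3-p->1
1. fire R0 via {0↦3, 1↦0, 2↦1}  →  V:4 E:5  edges: 0-q->0 0-q->1 0-q->3 2-p->0 3-p->1
2. fire R0 via {0↦3, 1↦0, 2↦2}  →  V:4 E:4  edges: 0-q->0 0-q->1 0-q->3 3-p->1
final graph: no rule applies after step 2
NF nodes: {0:A, 1:B, 2:B, 3:C}

Answer: 4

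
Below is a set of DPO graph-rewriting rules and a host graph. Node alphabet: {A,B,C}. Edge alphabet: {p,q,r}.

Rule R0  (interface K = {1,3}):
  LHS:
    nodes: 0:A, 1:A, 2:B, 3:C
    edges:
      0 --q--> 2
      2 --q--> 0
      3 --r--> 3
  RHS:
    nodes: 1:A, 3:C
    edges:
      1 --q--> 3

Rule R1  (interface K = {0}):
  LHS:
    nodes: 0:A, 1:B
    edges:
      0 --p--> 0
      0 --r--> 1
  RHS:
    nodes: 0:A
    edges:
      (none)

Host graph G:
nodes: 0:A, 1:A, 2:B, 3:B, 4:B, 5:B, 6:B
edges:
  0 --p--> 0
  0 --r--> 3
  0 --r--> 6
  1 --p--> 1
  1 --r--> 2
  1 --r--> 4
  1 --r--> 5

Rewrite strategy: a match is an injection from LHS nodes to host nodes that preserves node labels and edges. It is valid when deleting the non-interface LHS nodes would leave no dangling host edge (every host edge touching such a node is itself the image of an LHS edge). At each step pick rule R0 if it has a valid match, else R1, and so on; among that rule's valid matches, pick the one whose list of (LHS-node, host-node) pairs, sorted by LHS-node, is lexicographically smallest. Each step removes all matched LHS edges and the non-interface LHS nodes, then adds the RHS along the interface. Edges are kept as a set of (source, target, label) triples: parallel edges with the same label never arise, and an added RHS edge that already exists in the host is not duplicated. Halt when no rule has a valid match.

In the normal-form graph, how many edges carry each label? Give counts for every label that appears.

start.  V:7 E:7  edges: 0-p->0 0-r->3 0-r->6 1-p->1 1-r->2 1-r->4 1-r->5
1. fire R1 via {0↦0, 1↦3}  →  V:6 E:5  edges: 0-r->6 1-p->1 1-r->2 1-r->4 1-r->5
2. fire R1 via {0↦1, 1↦2}  →  V:5 E:3  edges: 0-r->6 1-r->4 1-r->5
final graph: no rule applies after step 2
NF edges: [(0, 6, 'r'), (1, 4, 'r'), (1, 5, 'r')]

Answer: r:3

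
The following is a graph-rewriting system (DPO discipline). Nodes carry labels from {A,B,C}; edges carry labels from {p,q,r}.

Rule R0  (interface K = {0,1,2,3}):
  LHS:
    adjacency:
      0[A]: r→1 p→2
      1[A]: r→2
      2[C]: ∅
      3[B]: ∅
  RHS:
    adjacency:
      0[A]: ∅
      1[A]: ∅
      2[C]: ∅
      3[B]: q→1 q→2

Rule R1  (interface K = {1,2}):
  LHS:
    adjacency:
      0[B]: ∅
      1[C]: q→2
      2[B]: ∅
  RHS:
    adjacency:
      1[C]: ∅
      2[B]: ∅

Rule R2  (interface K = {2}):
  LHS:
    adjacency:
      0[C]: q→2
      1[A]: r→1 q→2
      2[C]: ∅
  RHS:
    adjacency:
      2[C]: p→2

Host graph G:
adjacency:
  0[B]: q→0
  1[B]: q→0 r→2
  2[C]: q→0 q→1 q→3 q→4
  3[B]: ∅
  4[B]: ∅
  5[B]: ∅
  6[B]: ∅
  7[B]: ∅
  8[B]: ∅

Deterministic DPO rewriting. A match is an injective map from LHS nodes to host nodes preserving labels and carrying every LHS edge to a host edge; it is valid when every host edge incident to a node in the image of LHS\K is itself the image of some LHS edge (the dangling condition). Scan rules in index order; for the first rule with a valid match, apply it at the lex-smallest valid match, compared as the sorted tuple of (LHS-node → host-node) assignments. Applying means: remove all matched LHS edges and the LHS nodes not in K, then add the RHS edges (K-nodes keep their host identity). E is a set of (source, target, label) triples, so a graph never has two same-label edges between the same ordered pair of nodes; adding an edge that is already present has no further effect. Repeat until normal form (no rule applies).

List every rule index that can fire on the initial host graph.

Answer: [R1]

Rewrite trace:
R0: no valid match — LHS pattern not found
R1: 16 valid matches — {0↦5, 1↦2, 2↦0}, {0↦5, 1↦2, 2↦1}, {0↦5, 1↦2, 2↦3} (+13 more)
R2: no valid match — LHS pattern not found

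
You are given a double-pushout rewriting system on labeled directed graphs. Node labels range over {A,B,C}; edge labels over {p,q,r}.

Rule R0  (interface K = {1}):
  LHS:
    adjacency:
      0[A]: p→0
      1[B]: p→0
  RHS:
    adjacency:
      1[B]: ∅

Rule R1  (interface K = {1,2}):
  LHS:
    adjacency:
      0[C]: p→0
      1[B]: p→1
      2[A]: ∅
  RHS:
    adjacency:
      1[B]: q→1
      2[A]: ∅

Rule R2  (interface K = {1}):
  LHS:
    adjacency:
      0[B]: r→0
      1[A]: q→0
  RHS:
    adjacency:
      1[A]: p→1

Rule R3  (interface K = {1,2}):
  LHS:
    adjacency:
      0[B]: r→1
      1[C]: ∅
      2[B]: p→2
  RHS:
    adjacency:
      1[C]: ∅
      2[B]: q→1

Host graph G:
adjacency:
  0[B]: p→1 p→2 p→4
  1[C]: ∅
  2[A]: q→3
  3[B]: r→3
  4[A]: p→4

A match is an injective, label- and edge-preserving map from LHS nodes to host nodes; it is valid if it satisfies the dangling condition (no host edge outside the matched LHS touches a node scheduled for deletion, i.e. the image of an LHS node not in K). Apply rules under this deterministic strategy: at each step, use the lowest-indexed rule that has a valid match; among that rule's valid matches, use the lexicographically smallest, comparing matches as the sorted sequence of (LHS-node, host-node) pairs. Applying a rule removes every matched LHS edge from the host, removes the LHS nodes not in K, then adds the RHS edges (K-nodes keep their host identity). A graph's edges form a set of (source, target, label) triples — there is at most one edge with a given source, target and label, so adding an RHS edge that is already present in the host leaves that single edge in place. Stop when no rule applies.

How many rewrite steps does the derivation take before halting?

initial: |V|=5 |E|=6  E = 0-p->1 0-p->2 0-p->4 2-q->3 3-r->3 4-p->4
step 1: apply R0 at {0↦4, 1↦0}  → |V|=4 |E|=4  E = 0-p->1 0-p->2 2-q->3 3-r->3
step 2: apply R2 at {0↦3, 1↦2}  → |V|=3 |E|=3  E = 0-p->1 0-p->2 2-p->2
step 3: apply R0 at {0↦2, 1↦0}  → |V|=2 |E|=1  E = 0-p->1
normal form: no rule applies after step 3

Answer: 3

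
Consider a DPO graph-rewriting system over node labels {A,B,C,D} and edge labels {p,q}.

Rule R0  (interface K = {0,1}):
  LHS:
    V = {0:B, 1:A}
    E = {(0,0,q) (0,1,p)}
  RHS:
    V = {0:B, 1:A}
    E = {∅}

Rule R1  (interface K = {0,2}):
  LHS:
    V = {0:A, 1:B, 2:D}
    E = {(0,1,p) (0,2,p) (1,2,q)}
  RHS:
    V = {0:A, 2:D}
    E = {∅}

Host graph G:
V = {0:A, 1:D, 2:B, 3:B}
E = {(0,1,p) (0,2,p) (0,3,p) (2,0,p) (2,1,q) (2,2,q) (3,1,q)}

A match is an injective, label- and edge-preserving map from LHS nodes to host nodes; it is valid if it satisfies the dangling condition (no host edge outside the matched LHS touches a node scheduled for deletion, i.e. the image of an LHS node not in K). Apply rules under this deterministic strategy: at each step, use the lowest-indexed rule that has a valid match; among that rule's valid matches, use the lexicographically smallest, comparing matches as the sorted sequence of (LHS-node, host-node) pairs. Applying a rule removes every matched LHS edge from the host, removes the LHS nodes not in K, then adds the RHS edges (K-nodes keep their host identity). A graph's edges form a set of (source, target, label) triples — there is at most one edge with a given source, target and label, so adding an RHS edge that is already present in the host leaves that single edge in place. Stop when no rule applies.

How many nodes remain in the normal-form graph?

start.  V:4 E:7  edges: 0-p->1 0-p->2 0-p->3 2-p->0 2-q->1 2-q->2 3-q->1
1. fire R0 via {0↦2, 1↦0}  →  V:4 E:5  edges: 0-p->1 0-p->2 0-p->3 2-q->1 3-q->1
2. fire R1 via {0↦0, 1↦2, 2↦1}  →  V:3 E:2  edges: 0-p->3 3-q->1
final graph: no rule applies after step 2
NF nodes: {0:A, 1:D, 3:B}

Answer: 3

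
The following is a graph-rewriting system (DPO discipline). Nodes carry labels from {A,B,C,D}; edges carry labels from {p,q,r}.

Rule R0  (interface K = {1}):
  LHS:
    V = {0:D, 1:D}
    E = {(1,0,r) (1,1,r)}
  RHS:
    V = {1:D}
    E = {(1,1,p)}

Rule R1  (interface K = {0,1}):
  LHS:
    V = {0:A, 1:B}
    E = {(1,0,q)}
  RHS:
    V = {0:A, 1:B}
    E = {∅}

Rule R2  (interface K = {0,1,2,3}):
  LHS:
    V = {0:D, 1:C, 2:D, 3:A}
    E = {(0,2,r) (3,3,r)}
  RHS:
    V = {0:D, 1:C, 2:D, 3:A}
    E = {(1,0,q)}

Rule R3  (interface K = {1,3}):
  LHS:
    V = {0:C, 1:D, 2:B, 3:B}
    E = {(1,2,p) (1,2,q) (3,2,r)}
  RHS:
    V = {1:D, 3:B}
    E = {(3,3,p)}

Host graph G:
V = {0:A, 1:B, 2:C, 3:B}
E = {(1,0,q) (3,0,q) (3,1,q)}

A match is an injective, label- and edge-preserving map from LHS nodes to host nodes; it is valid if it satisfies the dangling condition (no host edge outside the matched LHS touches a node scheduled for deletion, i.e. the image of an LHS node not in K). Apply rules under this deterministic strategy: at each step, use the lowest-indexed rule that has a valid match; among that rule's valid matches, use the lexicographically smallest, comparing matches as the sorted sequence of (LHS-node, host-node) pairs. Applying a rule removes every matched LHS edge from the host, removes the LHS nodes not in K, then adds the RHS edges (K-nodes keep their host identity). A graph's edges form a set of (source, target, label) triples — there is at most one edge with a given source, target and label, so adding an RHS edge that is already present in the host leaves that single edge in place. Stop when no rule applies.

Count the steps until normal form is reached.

initial: |V|=4 |E|=3  E = 1-q->0 3-q->0 3-q->1
step 1: apply R1 at {0↦0, 1↦1}  → |V|=4 |E|=2  E = 3-q->0 3-q->1
step 2: apply R1 at {0↦0, 1↦3}  → |V|=4 |E|=1  E = 3-q->1
normal form: no rule applies after step 2

Answer: 2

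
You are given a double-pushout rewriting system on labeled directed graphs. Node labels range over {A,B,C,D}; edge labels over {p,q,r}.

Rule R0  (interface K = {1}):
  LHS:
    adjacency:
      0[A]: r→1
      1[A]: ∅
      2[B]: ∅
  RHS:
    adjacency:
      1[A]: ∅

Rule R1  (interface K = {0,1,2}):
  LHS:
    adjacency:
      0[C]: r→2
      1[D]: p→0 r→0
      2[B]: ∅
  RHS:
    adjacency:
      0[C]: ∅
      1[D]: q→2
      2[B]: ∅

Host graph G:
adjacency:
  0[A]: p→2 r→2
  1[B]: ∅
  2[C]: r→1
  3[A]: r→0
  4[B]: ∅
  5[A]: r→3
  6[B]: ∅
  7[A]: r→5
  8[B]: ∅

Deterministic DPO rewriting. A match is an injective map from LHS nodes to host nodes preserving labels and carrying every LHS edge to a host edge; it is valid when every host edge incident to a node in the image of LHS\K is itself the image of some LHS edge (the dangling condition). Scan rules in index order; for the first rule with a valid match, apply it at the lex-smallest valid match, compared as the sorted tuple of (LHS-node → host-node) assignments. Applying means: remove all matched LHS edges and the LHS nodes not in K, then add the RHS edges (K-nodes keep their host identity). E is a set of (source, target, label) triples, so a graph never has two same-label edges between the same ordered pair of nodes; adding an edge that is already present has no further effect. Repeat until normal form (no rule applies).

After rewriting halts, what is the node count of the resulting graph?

[0] host  ⇒  9 nodes, 6 edges  {0-p->2 0-r->2 2-r->1 3-r->0 5-r->3 7-r->5}
[1] R0 @ {0↦7, 1↦5, 2↦4}  ⇒  7 nodes, 5 edges  {0-p->2 0-r->2 2-r->1 3-r->0 5-r->3}
[2] R0 @ {0↦5, 1↦3, 2↦6}  ⇒  5 nodes, 4 edges  {0-p->2 0-r->2 2-r->1 3-r->0}
[3] R0 @ {0↦3, 1↦0, 2↦8}  ⇒  3 nodes, 3 edges  {0-p->2 0-r->2 2-r->1}
halt: no rule applies after step 3
NF nodes: {0:A, 1:B, 2:C}

Answer: 3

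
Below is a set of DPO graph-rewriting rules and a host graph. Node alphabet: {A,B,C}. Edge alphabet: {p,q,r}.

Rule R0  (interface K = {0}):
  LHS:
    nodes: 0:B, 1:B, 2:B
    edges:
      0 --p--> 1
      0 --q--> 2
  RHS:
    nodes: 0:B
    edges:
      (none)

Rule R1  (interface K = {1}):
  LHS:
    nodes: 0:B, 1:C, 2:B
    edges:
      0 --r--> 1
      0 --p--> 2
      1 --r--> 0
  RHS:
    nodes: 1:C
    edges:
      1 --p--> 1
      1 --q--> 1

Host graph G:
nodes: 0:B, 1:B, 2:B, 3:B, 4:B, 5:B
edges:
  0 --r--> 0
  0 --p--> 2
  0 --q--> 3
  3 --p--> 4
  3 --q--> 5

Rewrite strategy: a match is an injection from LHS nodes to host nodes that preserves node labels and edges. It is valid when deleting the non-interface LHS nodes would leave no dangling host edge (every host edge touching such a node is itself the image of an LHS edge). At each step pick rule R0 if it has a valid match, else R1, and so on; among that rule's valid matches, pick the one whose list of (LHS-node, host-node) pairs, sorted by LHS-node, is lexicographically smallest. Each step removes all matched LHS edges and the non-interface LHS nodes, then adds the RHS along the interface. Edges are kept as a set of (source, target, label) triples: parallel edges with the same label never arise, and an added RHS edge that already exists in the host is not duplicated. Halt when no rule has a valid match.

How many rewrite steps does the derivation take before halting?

Answer: 2

Derivation:
[0] host  ⇒  6 nodes, 5 edges  {0-r->0 0-p->2 0-q->3 3-p->4 3-q->5}
[1] R0 @ {0↦3, 1↦4, 2↦5}  ⇒  4 nodes, 3 edges  {0-r->0 0-p->2 0-q->3}
[2] R0 @ {0↦0, 1↦2, 2↦3}  ⇒  2 nodes, 1 edges  {0-r->0}
halt: no rule applies after step 2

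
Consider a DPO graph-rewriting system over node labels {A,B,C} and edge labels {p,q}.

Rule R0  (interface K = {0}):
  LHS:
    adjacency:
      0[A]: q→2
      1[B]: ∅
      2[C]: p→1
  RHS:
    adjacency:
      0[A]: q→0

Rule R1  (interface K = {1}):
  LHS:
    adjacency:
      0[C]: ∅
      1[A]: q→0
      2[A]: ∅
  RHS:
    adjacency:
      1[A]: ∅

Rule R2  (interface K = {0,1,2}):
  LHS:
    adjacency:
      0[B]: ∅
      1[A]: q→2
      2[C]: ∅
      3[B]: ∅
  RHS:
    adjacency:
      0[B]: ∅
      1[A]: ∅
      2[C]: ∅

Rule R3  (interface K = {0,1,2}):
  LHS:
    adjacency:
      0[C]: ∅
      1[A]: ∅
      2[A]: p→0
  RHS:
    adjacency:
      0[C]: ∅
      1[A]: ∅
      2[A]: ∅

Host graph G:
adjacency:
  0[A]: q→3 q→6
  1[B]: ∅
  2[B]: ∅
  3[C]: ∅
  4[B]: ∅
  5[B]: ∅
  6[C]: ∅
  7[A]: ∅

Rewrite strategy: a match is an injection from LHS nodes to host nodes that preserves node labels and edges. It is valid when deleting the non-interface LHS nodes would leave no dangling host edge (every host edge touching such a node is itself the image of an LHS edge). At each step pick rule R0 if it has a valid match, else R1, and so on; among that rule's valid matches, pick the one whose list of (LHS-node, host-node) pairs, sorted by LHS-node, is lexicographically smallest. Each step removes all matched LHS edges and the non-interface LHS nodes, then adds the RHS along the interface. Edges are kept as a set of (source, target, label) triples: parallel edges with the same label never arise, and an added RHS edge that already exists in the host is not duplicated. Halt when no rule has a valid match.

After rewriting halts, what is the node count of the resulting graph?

Answer: 5

Derivation:
initial: |V|=8 |E|=2  E = 0-q->3 0-q->6
step 1: apply R1 at {0↦3, 1↦0, 2↦7}  → |V|=6 |E|=1  E = 0-q->6
step 2: apply R2 at {0↦1, 1↦0, 2↦6, 3↦2}  → |V|=5 |E|=0  E = ∅
final graph: no rule applies after step 2
NF nodes: {0:A, 1:B, 4:B, 5:B, 6:C}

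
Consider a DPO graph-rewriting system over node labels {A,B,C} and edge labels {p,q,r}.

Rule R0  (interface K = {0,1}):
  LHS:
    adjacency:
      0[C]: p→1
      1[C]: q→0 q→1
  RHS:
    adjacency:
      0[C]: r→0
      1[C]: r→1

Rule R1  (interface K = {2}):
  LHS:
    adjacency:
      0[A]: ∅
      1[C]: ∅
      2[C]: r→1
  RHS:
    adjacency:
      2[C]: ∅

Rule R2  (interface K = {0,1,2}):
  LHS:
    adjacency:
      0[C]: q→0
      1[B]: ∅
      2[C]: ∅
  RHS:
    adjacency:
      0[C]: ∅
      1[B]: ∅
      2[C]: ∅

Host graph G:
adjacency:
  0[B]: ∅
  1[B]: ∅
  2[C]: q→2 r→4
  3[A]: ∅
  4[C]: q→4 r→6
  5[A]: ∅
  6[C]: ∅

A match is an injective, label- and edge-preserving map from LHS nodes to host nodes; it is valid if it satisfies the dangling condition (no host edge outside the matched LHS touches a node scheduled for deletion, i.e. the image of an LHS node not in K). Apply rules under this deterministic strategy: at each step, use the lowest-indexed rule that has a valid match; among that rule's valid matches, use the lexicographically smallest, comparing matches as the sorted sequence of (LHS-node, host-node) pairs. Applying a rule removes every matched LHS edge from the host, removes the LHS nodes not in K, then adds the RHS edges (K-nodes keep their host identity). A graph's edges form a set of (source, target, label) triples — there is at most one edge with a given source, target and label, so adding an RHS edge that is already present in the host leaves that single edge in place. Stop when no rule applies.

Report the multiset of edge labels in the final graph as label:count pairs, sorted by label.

Answer: (no edges)

Rewrite trace:
start.  V:7 E:4  edges: 2-q->2 2-r->4 4-q->4 4-r->6
1. fire R1 via {0↦3, 1↦6, 2↦4}  →  V:5 E:3  edges: 2-q->2 2-r->4 4-q->4
2. fire R2 via {0↦2, 1↦0, 2↦4}  →  V:5 E:2  edges: 2-r->4 4-q->4
3. fire R2 via {0↦4, 1↦0, 2↦2}  →  V:5 E:1  edges: 2-r->4
4. fire R1 via {0↦5, 1↦4, 2↦2}  →  V:3 E:0  edges: ∅
final graph: no rule applies after step 4
NF edges: []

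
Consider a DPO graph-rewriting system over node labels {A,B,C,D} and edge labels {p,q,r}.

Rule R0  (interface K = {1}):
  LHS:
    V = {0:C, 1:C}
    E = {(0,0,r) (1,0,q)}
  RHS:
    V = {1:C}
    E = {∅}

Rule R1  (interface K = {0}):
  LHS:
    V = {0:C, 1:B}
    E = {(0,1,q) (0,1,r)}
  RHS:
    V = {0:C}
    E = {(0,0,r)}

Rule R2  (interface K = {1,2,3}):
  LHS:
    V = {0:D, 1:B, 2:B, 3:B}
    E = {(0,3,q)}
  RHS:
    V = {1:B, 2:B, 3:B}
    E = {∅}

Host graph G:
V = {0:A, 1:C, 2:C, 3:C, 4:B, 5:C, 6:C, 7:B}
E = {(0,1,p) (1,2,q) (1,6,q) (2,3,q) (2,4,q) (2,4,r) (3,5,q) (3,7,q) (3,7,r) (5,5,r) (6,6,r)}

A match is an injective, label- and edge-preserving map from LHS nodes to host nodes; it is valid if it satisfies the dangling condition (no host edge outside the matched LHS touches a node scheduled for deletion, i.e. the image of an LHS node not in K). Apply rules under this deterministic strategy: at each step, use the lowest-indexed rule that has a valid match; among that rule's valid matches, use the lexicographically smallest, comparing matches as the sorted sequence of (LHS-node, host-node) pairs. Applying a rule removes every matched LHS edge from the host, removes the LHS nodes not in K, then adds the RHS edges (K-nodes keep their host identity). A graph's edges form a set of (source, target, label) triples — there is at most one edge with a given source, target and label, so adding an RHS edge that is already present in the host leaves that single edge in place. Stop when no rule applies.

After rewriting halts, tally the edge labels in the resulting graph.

initial: |V|=8 |E|=11  E = 0-p->1 1-q->2 1-q->6 2-q->3 2-q->4 2-r->4 3-q->5 3-q->7 3-r->7 5-r->5 6-r->6
step 1: apply R0 at {0↦5, 1↦3}  → |V|=7 |E|=9  E = 0-p->1 1-q->2 1-q->6 2-q->3 2-q->4 2-r->4 3-q->7 3-r->7 6-r->6
step 2: apply R0 at {0↦6, 1↦1}  → |V|=6 |E|=7  E = 0-p->1 1-q->2 2-q->3 2-q->4 2-r->4 3-q->7 3-r->7
step 3: apply R1 at {0↦2, 1↦4}  → |V|=5 |E|=6  E = 0-p->1 1-q->2 2-r->2 2-q->3 3-q->7 3-r->7
step 4: apply R1 at {0↦3, 1↦7}  → |V|=4 |E|=5  E = 0-p->1 1-q->2 2-r->2 2-q->3 3-r->3
step 5: apply R0 at {0↦3, 1↦2}  → |V|=3 |E|=3  E = 0-p->1 1-q->2 2-r->2
step 6: apply R0 at {0↦2, 1↦1}  → |V|=2 |E|=1  E = 0-p->1
final graph: no rule applies after step 6
NF edges: [(0, 1, 'p')]

Answer: p:1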